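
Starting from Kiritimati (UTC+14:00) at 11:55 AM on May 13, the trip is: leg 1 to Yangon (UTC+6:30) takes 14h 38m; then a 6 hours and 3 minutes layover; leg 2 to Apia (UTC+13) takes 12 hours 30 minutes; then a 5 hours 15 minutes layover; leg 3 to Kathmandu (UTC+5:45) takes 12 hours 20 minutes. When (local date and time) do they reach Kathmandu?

6:26 AM on May 15

Convert departure to UTC: 11:55 AM − 14:00 = 9:55 PM UTC on May 12.
Add 14 hours 38 minutes leg 1 → 12:33 PM UTC (May 13).
Add 6 hours and 3 minutes layover in Yangon → 6:36 PM UTC.
Add 12 hours 30 minutes leg 2 → 7:06 AM UTC (May 14).
Add 5 hours 15 minutes layover in Apia → 12:21 PM UTC.
Add 12 hours 20 minutes leg 3 → 12:41 AM UTC (May 15).
Kathmandu is UTC+5:45, so local arrival = 12:41 AM + 5:45 = 6:26 AM on May 15.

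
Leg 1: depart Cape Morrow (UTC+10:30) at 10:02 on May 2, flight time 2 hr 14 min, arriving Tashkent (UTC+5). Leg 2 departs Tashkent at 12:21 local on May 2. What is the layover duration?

Convert departure to UTC: 10:02 − 10:30 = 23:32 UTC on May 1.
Add 2 hours 14 minutes flight time → 01:46 UTC (May 2).
Tashkent is UTC+5:00, so local arrival = 01:46 + 5:00 = 06:46 on May 2.
Layover = 12:21 − 06:46 = 5 hours 35 minutes.

5 hours 35 minutes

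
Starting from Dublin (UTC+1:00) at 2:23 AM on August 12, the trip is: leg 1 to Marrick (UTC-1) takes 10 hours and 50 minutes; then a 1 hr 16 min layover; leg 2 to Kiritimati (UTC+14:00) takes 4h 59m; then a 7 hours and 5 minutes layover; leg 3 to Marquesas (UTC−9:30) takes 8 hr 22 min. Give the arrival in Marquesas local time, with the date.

12:25 AM on August 13

Convert departure to UTC: 2:23 AM − 1:00 = 1:23 AM UTC on Aug 12.
Add 10 hours 50 minutes leg 1 → 12:13 PM UTC.
Add 1 hour and 16 minutes layover in Marrick → 1:29 PM UTC.
Add 4 hours and 59 minutes leg 2 → 6:28 PM UTC.
Add 7 hours 5 minutes layover in Kiritimati → 1:33 AM UTC (Aug 13).
Add 8 hours 22 minutes leg 3 → 9:55 AM UTC.
Marquesas is UTC−9:30, so local arrival = 9:55 AM − 9:30 = 12:25 AM on Aug 13.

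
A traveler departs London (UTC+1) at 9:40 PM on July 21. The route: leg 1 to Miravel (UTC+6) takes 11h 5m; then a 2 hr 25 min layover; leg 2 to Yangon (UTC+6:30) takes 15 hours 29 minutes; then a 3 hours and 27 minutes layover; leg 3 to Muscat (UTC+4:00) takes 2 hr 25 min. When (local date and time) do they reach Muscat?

Convert departure to UTC: 9:40 PM − 1:00 = 8:40 PM UTC on Jul 21.
Add 11 hours 5 minutes leg 1 → 7:45 AM UTC (Jul 22).
Add 2 hours and 25 minutes layover in Miravel → 10:10 AM UTC.
Add 15 hours and 29 minutes leg 2 → 1:39 AM UTC (Jul 23).
Add 3 hours 27 minutes layover in Yangon → 5:06 AM UTC.
Add 2 hours 25 minutes leg 3 → 7:31 AM UTC.
Muscat is UTC+4:00, so local arrival = 7:31 AM + 4:00 = 11:31 AM on Jul 23.

11:31 AM on July 23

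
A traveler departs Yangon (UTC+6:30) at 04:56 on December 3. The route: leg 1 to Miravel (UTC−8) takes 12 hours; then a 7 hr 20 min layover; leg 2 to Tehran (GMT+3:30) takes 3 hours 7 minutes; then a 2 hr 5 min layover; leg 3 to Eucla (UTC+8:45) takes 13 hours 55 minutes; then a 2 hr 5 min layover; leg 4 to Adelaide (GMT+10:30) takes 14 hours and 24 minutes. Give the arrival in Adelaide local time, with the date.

15:52 on December 5

Convert departure to UTC: 04:56 − 6:30 = 22:26 UTC on Dec 2.
Add 12 hours leg 1 → 10:26 UTC (Dec 3).
Add 7 hours and 20 minutes layover in Miravel → 17:46 UTC.
Add 3 hours and 7 minutes leg 2 → 20:53 UTC.
Add 2 hours 5 minutes layover in Tehran → 22:58 UTC.
Add 13 hours and 55 minutes leg 3 → 12:53 UTC (Dec 4).
Add 2 hours and 5 minutes layover in Eucla → 14:58 UTC.
Add 14 hours 24 minutes leg 4 → 05:22 UTC (Dec 5).
Adelaide is UTC+10:30, so local arrival = 05:22 + 10:30 = 15:52 on Dec 5.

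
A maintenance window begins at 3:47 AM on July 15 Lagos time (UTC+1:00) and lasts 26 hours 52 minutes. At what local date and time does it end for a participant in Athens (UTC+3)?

8:39 AM on July 16

Convert start to UTC: 3:47 AM − 1:00 = 2:47 AM UTC on Jul 15.
Add 26 hours and 52 minutes duration → 5:39 AM UTC (Jul 16).
Athens is UTC+3:00, so local end time = 5:39 AM + 3:00 = 8:39 AM on Jul 16.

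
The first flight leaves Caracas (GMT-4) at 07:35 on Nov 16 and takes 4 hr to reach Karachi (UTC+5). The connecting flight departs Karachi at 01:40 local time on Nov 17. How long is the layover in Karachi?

5 hours 5 minutes

Convert departure to UTC: 07:35 + 4:00 = 11:35 UTC on Nov 16.
Add 4 hours flight time → 15:35 UTC.
Karachi is UTC+5:00, so local arrival = 15:35 + 5:00 = 20:35 on Nov 16.
Layover = 01:40 − 20:35 (+1 day) = 5 hours 5 minutes.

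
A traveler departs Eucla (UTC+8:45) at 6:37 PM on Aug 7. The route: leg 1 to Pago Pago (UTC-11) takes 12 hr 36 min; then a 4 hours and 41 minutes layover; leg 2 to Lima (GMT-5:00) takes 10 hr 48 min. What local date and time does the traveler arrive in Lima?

Convert departure to UTC: 6:37 PM − 8:45 = 9:52 AM UTC on Aug 7.
Add 12 hours 36 minutes leg 1 → 10:28 PM UTC.
Add 4 hours 41 minutes layover in Pago Pago → 3:09 AM UTC (Aug 8).
Add 10 hours and 48 minutes leg 2 → 1:57 PM UTC.
Lima is UTC−5:00, so local arrival = 1:57 PM − 5:00 = 8:57 AM on Aug 8.

8:57 AM on Aug 8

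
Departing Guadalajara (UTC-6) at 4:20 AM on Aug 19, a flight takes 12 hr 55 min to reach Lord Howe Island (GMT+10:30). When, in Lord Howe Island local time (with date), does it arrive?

Convert departure to UTC: 4:20 AM + 6:00 = 10:20 AM UTC on Aug 19.
Add 12 hours and 55 minutes travel time → 11:15 PM UTC.
Lord Howe Island is UTC+10:30, so local arrival = 11:15 PM + 10:30 = 9:45 AM on Aug 20.

9:45 AM on August 20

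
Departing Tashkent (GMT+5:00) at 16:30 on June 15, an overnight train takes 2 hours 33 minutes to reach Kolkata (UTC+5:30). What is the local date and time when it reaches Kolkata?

19:33 on Jun 15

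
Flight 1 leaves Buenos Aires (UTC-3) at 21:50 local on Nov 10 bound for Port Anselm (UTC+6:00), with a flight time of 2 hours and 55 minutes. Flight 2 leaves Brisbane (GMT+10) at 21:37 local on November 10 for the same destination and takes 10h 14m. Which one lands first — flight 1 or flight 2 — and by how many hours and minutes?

the second, by 5 hours 54 minutes

Flight 1 in UTC: 21:50 + 3:00 = 00:50 on Nov 11.
+2 hours 55 minutes → arrive 03:45 UTC on Nov 11.
Flight 2 in UTC: 21:37 − 10:00 = 11:37 on Nov 10.
+10 hours 14 minutes → arrive 21:51 UTC on Nov 10.
Flight 2 lands earlier by 5 hours 54 minutes.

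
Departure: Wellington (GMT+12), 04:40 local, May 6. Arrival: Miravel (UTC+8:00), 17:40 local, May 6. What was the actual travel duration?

Departure in UTC: 04:40 − 12:00 = 16:40 on May 5.
Arrival in UTC: 17:40 − 8:00 = 09:40 on May 6.
Elapsed = 09:40 − 16:40 (+1 day) = 17 hours.

17 hours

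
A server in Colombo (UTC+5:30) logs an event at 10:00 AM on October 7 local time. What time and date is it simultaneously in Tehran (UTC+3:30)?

8:00 AM on October 7

Tehran is 2:00 behind Colombo.
Shift by the zone difference: 10:00 AM − 2:00 = 8:00 AM on Oct 7 in Tehran.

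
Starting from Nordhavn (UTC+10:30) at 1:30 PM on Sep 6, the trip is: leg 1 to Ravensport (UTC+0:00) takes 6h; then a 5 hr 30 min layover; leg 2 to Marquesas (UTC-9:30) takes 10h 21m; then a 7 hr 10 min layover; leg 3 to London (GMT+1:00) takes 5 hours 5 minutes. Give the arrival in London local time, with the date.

Convert departure to UTC: 1:30 PM − 10:30 = 3:00 AM UTC on Sep 6.
Add 6 hours leg 1 → 9:00 AM UTC.
Add 5 hours 30 minutes layover in Ravensport → 2:30 PM UTC.
Add 10 hours and 21 minutes leg 2 → 12:51 AM UTC (Sep 7).
Add 7 hours 10 minutes layover in Marquesas → 8:01 AM UTC.
Add 5 hours 5 minutes leg 3 → 1:06 PM UTC.
London is UTC+1:00, so local arrival = 1:06 PM + 1:00 = 2:06 PM on Sep 7.

2:06 PM on September 7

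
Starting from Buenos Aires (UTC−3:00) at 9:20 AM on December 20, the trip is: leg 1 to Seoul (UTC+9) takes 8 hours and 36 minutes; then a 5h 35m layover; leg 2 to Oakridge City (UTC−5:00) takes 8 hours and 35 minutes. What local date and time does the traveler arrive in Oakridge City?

Convert departure to UTC: 9:20 AM + 3:00 = 12:20 PM UTC on Dec 20.
Add 8 hours 36 minutes leg 1 → 8:56 PM UTC.
Add 5 hours and 35 minutes layover in Seoul → 2:31 AM UTC (Dec 21).
Add 8 hours and 35 minutes leg 2 → 11:06 AM UTC.
Oakridge City is UTC−5:00, so local arrival = 11:06 AM − 5:00 = 6:06 AM on Dec 21.

6:06 AM on December 21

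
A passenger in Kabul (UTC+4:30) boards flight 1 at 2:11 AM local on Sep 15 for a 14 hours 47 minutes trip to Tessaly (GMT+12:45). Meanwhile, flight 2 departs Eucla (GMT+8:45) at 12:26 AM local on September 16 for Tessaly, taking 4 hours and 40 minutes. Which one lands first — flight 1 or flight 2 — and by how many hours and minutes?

the first, by 7 hours 53 minutes

Flight 1 in UTC: 2:11 AM − 4:30 = 9:41 PM on Sep 14.
+14 hours 47 minutes → arrive 12:28 PM UTC on Sep 15.
Flight 2 in UTC: 12:26 AM − 8:45 = 3:41 PM on Sep 15.
+4 hours and 40 minutes → arrive 8:21 PM UTC on Sep 15.
Flight 1 lands earlier by 7 hours 53 minutes.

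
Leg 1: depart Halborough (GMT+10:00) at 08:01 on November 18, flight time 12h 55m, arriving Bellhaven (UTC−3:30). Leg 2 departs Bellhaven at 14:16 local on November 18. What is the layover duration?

Convert departure to UTC: 08:01 − 10:00 = 22:01 UTC on Nov 17.
Add 12 hours and 55 minutes flight time → 10:56 UTC (Nov 18).
Bellhaven is UTC−3:30, so local arrival = 10:56 − 3:30 = 07:26 on Nov 18.
Layover = 14:16 − 07:26 = 6 hours 50 minutes.

6 hours 50 minutes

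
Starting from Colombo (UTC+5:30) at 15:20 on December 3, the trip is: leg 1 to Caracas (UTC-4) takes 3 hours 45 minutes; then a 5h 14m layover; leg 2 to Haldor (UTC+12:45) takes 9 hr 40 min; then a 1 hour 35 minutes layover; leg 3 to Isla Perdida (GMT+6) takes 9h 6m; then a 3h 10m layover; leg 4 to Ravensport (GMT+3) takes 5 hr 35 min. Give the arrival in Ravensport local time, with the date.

02:55 on December 5

Convert departure to UTC: 15:20 − 5:30 = 09:50 UTC on Dec 3.
Add 3 hours and 45 minutes leg 1 → 13:35 UTC.
Add 5 hours and 14 minutes layover in Caracas → 18:49 UTC.
Add 9 hours 40 minutes leg 2 → 04:29 UTC (Dec 4).
Add 1 hour 35 minutes layover in Haldor → 06:04 UTC.
Add 9 hours and 6 minutes leg 3 → 15:10 UTC.
Add 3 hours and 10 minutes layover in Isla Perdida → 18:20 UTC.
Add 5 hours and 35 minutes leg 4 → 23:55 UTC.
Ravensport is UTC+3:00, so local arrival = 23:55 + 3:00 = 02:55 on Dec 5.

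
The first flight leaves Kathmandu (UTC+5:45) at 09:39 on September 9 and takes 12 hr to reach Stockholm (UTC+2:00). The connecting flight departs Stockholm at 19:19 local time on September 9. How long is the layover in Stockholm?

1 hour 25 minutes

Convert departure to UTC: 09:39 − 5:45 = 03:54 UTC on Sep 9.
Add 12 hours flight time → 15:54 UTC.
Stockholm is UTC+2:00, so local arrival = 15:54 + 2:00 = 17:54 on Sep 9.
Layover = 19:19 − 17:54 = 1 hour 25 minutes.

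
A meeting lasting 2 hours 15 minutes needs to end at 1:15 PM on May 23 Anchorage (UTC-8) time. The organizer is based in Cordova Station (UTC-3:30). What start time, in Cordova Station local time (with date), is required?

Target end time in UTC: 1:15 PM + 8:00 = 9:15 PM on May 23.
Subtract 2 hours and 15 minutes → start 7:00 PM UTC on May 23.
Cordova Station is UTC−3:30: 7:00 PM − 3:30 = 3:30 PM on May 23.

3:30 PM on May 23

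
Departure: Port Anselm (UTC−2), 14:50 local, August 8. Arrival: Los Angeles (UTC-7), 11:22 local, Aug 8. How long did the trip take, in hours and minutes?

Departure in UTC: 14:50 + 2:00 = 16:50 on Aug 8.
Arrival in UTC: 11:22 + 7:00 = 18:22 on Aug 8.
Elapsed = 18:22 − 16:50 = 1 hour 32 minutes.

1 hour 32 minutes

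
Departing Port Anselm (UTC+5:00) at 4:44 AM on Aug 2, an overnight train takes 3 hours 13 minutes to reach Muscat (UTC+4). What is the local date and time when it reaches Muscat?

Muscat is 1:00 behind Port Anselm.
After 3 hours and 13 minutes it is 7:57 AM in Port Anselm.
Shift by the zone difference: 7:57 AM − 1:00 = 6:57 AM on Aug 2 in Muscat.

6:57 AM on August 2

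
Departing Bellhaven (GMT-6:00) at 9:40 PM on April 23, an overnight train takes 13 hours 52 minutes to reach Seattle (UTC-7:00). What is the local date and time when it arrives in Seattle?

10:32 AM on April 24

Convert departure to UTC: 9:40 PM + 6:00 = 3:40 AM UTC on Apr 24.
Add 13 hours and 52 minutes travel time → 5:32 PM UTC.
Seattle is UTC−7:00, so local arrival = 5:32 PM − 7:00 = 10:32 AM on Apr 24.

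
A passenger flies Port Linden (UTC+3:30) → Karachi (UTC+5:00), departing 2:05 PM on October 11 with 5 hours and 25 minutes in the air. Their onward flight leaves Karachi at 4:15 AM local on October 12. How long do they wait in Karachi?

7 hours 15 minutes

Convert departure to UTC: 2:05 PM − 3:30 = 10:35 AM UTC on Oct 11.
Add 5 hours 25 minutes flight time → 4:00 PM UTC.
Karachi is UTC+5:00, so local arrival = 4:00 PM + 5:00 = 9:00 PM on Oct 11.
Layover = 4:15 AM − 9:00 PM (+1 day) = 7 hours 15 minutes.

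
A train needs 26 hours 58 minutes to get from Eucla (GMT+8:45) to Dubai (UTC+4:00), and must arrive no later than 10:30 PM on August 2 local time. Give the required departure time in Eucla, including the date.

Target arrival in UTC: 10:30 PM − 4:00 = 6:30 PM on Aug 2.
Subtract 26 hours 58 minutes → departure 3:32 PM UTC on Aug 1.
Eucla is UTC+8:45: 3:32 PM + 8:45 = 12:17 AM on Aug 2.

12:17 AM on Aug 2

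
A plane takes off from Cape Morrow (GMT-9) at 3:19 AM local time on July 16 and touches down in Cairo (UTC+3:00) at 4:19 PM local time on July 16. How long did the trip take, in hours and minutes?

Departure in UTC: 3:19 AM + 9:00 = 12:19 PM on Jul 16.
Arrival in UTC: 4:19 PM − 3:00 = 1:19 PM on Jul 16.
Elapsed = 1:19 PM − 12:19 PM = 1 hour.

1 hour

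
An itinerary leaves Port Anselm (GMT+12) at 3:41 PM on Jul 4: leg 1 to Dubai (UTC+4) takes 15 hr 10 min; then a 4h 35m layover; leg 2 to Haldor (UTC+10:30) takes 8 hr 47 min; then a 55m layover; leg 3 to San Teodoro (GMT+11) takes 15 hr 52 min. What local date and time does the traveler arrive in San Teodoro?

12:00 PM on July 6

Convert departure to UTC: 3:41 PM − 12:00 = 3:41 AM UTC on Jul 4.
Add 15 hours and 10 minutes leg 1 → 6:51 PM UTC.
Add 4 hours 35 minutes layover in Dubai → 11:26 PM UTC.
Add 8 hours and 47 minutes leg 2 → 8:13 AM UTC (Jul 5).
Add 55 minutes layover in Haldor → 9:08 AM UTC.
Add 15 hours 52 minutes leg 3 → 1:00 AM UTC (Jul 6).
San Teodoro is UTC+11:00, so local arrival = 1:00 AM + 11:00 = 12:00 PM on Jul 6.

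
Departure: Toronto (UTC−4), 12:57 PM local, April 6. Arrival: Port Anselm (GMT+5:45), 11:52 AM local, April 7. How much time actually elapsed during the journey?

Port Anselm is 9:45 ahead of Toronto.
Clock-face elapsed time (ignoring zones) is 22 hours 55 minutes.
Actual elapsed = 22 hours 55 minutes − 9:45 = 13 hours 10 minutes.

13 hours 10 minutes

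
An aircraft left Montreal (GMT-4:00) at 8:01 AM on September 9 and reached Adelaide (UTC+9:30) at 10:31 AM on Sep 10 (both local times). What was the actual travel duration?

Departure in UTC: 8:01 AM + 4:00 = 12:01 PM on Sep 9.
Arrival in UTC: 10:31 AM − 9:30 = 1:01 AM on Sep 10.
Elapsed = 1:01 AM − 12:01 PM (+1 day) = 13 hours.

13 hours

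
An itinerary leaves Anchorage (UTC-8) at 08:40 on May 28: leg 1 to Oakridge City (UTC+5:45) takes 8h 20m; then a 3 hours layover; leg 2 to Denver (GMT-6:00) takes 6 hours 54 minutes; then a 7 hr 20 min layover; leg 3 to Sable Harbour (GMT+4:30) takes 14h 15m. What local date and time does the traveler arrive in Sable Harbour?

Convert departure to UTC: 08:40 + 8:00 = 16:40 UTC on May 28.
Add 8 hours 20 minutes leg 1 → 01:00 UTC (May 29).
Add 3 hours layover in Oakridge City → 04:00 UTC.
Add 6 hours 54 minutes leg 2 → 10:54 UTC.
Add 7 hours and 20 minutes layover in Denver → 18:14 UTC.
Add 14 hours and 15 minutes leg 3 → 08:29 UTC (May 30).
Sable Harbour is UTC+4:30, so local arrival = 08:29 + 4:30 = 12:59 on May 30.

12:59 on May 30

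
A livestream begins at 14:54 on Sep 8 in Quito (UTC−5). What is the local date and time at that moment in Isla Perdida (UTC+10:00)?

Isla Perdida is 15:00 ahead of Quito.
Shift by the zone difference: 14:54 + 15:00 = 05:54 on Sep 9 in Isla Perdida.

05:54 on September 9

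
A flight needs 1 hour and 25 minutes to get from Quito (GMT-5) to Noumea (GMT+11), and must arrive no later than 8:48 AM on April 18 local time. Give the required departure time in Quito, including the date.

3:23 PM on April 17

Target arrival in UTC: 8:48 AM − 11:00 = 9:48 PM on Apr 17.
Subtract 1 hour and 25 minutes → departure 8:23 PM UTC on Apr 17.
Quito is UTC−5:00: 8:23 PM − 5:00 = 3:23 PM on Apr 17.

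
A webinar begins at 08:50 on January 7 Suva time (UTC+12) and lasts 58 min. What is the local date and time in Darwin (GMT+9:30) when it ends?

07:18 on Jan 7

Darwin is 2:30 behind Suva.
After 58 minutes it is 09:48 in Suva.
Shift by the zone difference: 09:48 − 2:30 = 07:18 on Jan 7 in Darwin.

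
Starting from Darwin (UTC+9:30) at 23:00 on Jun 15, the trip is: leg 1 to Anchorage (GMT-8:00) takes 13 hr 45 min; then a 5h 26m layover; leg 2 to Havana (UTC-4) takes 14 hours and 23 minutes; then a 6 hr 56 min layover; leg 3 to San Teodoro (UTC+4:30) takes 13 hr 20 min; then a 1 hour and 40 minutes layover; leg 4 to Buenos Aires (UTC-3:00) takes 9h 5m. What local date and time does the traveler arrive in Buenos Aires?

Convert departure to UTC: 23:00 − 9:30 = 13:30 UTC on Jun 15.
Add 13 hours 45 minutes leg 1 → 03:15 UTC (Jun 16).
Add 5 hours 26 minutes layover in Anchorage → 08:41 UTC.
Add 14 hours 23 minutes leg 2 → 23:04 UTC.
Add 6 hours 56 minutes layover in Havana → 06:00 UTC (Jun 17).
Add 13 hours and 20 minutes leg 3 → 19:20 UTC.
Add 1 hour and 40 minutes layover in San Teodoro → 21:00 UTC.
Add 9 hours 5 minutes leg 4 → 06:05 UTC (Jun 18).
Buenos Aires is UTC−3:00, so local arrival = 06:05 − 3:00 = 03:05 on Jun 18.

03:05 on June 18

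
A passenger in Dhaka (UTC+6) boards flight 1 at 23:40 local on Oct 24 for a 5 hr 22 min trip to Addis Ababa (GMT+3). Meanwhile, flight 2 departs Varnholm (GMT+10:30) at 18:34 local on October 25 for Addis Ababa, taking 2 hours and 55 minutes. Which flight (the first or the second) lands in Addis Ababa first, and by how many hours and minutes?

the first, by 11 hours 57 minutes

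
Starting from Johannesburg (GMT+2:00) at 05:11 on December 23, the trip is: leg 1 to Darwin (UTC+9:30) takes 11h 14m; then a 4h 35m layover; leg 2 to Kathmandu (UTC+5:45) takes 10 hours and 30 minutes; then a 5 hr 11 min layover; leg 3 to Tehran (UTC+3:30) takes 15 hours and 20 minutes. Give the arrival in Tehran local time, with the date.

05:31 on December 25

Convert departure to UTC: 05:11 − 2:00 = 03:11 UTC on Dec 23.
Add 11 hours and 14 minutes leg 1 → 14:25 UTC.
Add 4 hours 35 minutes layover in Darwin → 19:00 UTC.
Add 10 hours 30 minutes leg 2 → 05:30 UTC (Dec 24).
Add 5 hours and 11 minutes layover in Kathmandu → 10:41 UTC.
Add 15 hours and 20 minutes leg 3 → 02:01 UTC (Dec 25).
Tehran is UTC+3:30, so local arrival = 02:01 + 3:30 = 05:31 on Dec 25.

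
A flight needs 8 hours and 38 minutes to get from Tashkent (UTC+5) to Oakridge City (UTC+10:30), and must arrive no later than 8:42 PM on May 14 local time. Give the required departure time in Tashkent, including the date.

Target arrival in UTC: 8:42 PM − 10:30 = 10:12 AM on May 14.
Subtract 8 hours 38 minutes → departure 1:34 AM UTC on May 14.
Tashkent is UTC+5:00: 1:34 AM + 5:00 = 6:34 AM on May 14.

6:34 AM on May 14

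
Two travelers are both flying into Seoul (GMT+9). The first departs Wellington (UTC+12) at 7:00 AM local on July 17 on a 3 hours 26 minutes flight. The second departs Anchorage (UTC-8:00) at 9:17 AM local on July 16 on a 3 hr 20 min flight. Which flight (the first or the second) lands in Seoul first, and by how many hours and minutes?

Flight 1 in UTC: 7:00 AM − 12:00 = 7:00 PM on Jul 16.
+3 hours 26 minutes → arrive 10:26 PM UTC on Jul 16.
Flight 2 in UTC: 9:17 AM + 8:00 = 5:17 PM on Jul 16.
+3 hours and 20 minutes → arrive 8:37 PM UTC on Jul 16.
Flight 2 lands earlier by 1 hour 49 minutes.

the second, by 1 hour 49 minutes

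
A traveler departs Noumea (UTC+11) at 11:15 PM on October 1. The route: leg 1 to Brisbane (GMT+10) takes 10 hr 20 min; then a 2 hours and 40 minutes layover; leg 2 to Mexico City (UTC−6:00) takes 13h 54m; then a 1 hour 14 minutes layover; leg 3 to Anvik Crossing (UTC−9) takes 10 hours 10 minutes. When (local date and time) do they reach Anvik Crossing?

5:33 PM on Oct 2

Convert departure to UTC: 11:15 PM − 11:00 = 12:15 PM UTC on Oct 1.
Add 10 hours 20 minutes leg 1 → 10:35 PM UTC.
Add 2 hours 40 minutes layover in Brisbane → 1:15 AM UTC (Oct 2).
Add 13 hours 54 minutes leg 2 → 3:09 PM UTC.
Add 1 hour and 14 minutes layover in Mexico City → 4:23 PM UTC.
Add 10 hours 10 minutes leg 3 → 2:33 AM UTC (Oct 3).
Anvik Crossing is UTC−9:00, so local arrival = 2:33 AM − 9:00 = 5:33 PM on Oct 2.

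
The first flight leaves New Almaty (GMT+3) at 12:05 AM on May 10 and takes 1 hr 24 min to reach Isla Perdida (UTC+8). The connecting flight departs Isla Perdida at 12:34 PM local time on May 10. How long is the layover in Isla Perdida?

Convert departure to UTC: 12:05 AM − 3:00 = 9:05 PM UTC on May 9.
Add 1 hour and 24 minutes flight time → 10:29 PM UTC.
Isla Perdida is UTC+8:00, so local arrival = 10:29 PM + 8:00 = 6:29 AM on May 10.
Layover = 12:34 PM − 6:29 AM = 6 hours 5 minutes.

6 hours 5 minutes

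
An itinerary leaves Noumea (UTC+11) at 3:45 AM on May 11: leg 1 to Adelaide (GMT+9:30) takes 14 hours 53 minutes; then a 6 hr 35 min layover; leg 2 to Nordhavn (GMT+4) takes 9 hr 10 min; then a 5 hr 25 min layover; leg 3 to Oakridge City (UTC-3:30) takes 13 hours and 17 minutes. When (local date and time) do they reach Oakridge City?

2:35 PM on May 12

Convert departure to UTC: 3:45 AM − 11:00 = 4:45 PM UTC on May 10.
Add 14 hours and 53 minutes leg 1 → 7:38 AM UTC (May 11).
Add 6 hours and 35 minutes layover in Adelaide → 2:13 PM UTC.
Add 9 hours 10 minutes leg 2 → 11:23 PM UTC.
Add 5 hours 25 minutes layover in Nordhavn → 4:48 AM UTC (May 12).
Add 13 hours and 17 minutes leg 3 → 6:05 PM UTC.
Oakridge City is UTC−3:30, so local arrival = 6:05 PM − 3:30 = 2:35 PM on May 12.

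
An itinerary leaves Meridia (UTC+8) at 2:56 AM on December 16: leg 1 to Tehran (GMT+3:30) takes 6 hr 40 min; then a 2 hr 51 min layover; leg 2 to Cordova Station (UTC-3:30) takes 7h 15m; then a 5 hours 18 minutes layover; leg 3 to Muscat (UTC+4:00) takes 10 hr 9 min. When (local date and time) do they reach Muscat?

Convert departure to UTC: 2:56 AM − 8:00 = 6:56 PM UTC on Dec 15.
Add 6 hours 40 minutes leg 1 → 1:36 AM UTC (Dec 16).
Add 2 hours and 51 minutes layover in Tehran → 4:27 AM UTC.
Add 7 hours and 15 minutes leg 2 → 11:42 AM UTC.
Add 5 hours and 18 minutes layover in Cordova Station → 5:00 PM UTC.
Add 10 hours and 9 minutes leg 3 → 3:09 AM UTC (Dec 17).
Muscat is UTC+4:00, so local arrival = 3:09 AM + 4:00 = 7:09 AM on Dec 17.

7:09 AM on December 17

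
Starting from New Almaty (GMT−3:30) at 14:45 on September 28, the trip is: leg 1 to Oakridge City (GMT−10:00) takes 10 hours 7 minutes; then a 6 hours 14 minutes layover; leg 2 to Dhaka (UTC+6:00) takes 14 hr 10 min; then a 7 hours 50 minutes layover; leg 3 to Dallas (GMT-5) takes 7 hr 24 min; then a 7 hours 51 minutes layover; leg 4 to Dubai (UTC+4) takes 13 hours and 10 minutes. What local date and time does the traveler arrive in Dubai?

17:01 on October 1

Convert departure to UTC: 14:45 + 3:30 = 18:15 UTC on Sep 28.
Add 10 hours and 7 minutes leg 1 → 04:22 UTC (Sep 29).
Add 6 hours 14 minutes layover in Oakridge City → 10:36 UTC.
Add 14 hours and 10 minutes leg 2 → 00:46 UTC (Sep 30).
Add 7 hours and 50 minutes layover in Dhaka → 08:36 UTC.
Add 7 hours 24 minutes leg 3 → 16:00 UTC.
Add 7 hours 51 minutes layover in Dallas → 23:51 UTC.
Add 13 hours and 10 minutes leg 4 → 13:01 UTC (Oct 1).
Dubai is UTC+4:00, so local arrival = 13:01 + 4:00 = 17:01 on Oct 1.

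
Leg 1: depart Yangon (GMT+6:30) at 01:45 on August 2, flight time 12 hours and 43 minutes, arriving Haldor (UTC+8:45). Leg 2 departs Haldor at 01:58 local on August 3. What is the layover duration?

9 hours 15 minutes

Convert departure to UTC: 01:45 − 6:30 = 19:15 UTC on Aug 1.
Add 12 hours 43 minutes flight time → 07:58 UTC (Aug 2).
Haldor is UTC+8:45, so local arrival = 07:58 + 8:45 = 16:43 on Aug 2.
Layover = 01:58 − 16:43 (+1 day) = 9 hours 15 minutes.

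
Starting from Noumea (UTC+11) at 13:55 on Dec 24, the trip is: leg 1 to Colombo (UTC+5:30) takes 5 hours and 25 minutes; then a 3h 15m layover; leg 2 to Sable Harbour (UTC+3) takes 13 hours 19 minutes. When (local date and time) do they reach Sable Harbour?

Convert departure to UTC: 13:55 − 11:00 = 02:55 UTC on Dec 24.
Add 5 hours 25 minutes leg 1 → 08:20 UTC.
Add 3 hours and 15 minutes layover in Colombo → 11:35 UTC.
Add 13 hours 19 minutes leg 2 → 00:54 UTC (Dec 25).
Sable Harbour is UTC+3:00, so local arrival = 00:54 + 3:00 = 03:54 on Dec 25.

03:54 on December 25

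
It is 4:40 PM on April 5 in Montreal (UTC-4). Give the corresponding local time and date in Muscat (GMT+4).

In UTC: 4:40 PM + 4:00 = 8:40 PM on Apr 5.
Muscat is UTC+4:00: 8:40 PM + 4:00 = 12:40 AM on Apr 6.

12:40 AM on April 6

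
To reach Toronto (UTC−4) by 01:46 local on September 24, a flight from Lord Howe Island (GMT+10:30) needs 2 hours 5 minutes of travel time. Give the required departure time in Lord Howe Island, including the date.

Target arrival in UTC: 01:46 + 4:00 = 05:46 on Sep 24.
Subtract 2 hours and 5 minutes → departure 03:41 UTC on Sep 24.
Lord Howe Island is UTC+10:30: 03:41 + 10:30 = 14:11 on Sep 24.

14:11 on September 24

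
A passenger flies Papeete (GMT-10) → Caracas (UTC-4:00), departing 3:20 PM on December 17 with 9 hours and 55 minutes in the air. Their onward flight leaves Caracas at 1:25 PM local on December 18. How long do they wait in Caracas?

6 hours 10 minutes

Convert departure to UTC: 3:20 PM + 10:00 = 1:20 AM UTC on Dec 18.
Add 9 hours and 55 minutes flight time → 11:15 AM UTC.
Caracas is UTC−4:00, so local arrival = 11:15 AM − 4:00 = 7:15 AM on Dec 18.
Layover = 1:25 PM − 7:15 AM = 6 hours 10 minutes.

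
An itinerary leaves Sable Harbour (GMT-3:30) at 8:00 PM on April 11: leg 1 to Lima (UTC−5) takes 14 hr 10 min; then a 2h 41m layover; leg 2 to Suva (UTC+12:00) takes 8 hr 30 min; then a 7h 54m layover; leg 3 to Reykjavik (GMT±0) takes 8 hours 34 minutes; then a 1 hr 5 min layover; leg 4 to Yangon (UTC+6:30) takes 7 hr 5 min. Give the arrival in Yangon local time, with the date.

Convert departure to UTC: 8:00 PM + 3:30 = 11:30 PM UTC on Apr 11.
Add 14 hours and 10 minutes leg 1 → 1:40 PM UTC (Apr 12).
Add 2 hours 41 minutes layover in Lima → 4:21 PM UTC.
Add 8 hours 30 minutes leg 2 → 12:51 AM UTC (Apr 13).
Add 7 hours and 54 minutes layover in Suva → 8:45 AM UTC.
Add 8 hours and 34 minutes leg 3 → 5:19 PM UTC.
Add 1 hour 5 minutes layover in Reykjavik → 6:24 PM UTC.
Add 7 hours and 5 minutes leg 4 → 1:29 AM UTC (Apr 14).
Yangon is UTC+6:30, so local arrival = 1:29 AM + 6:30 = 7:59 AM on Apr 14.

7:59 AM on April 14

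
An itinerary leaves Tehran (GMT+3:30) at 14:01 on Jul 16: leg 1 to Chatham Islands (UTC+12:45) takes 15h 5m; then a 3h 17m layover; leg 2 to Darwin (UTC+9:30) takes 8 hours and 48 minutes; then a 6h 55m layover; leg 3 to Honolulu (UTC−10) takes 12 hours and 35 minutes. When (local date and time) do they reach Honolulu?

Convert departure to UTC: 14:01 − 3:30 = 10:31 UTC on Jul 16.
Add 15 hours and 5 minutes leg 1 → 01:36 UTC (Jul 17).
Add 3 hours 17 minutes layover in Chatham Islands → 04:53 UTC.
Add 8 hours and 48 minutes leg 2 → 13:41 UTC.
Add 6 hours 55 minutes layover in Darwin → 20:36 UTC.
Add 12 hours and 35 minutes leg 3 → 09:11 UTC (Jul 18).
Honolulu is UTC−10:00, so local arrival = 09:11 − 10:00 = 23:11 on Jul 17.

23:11 on Jul 17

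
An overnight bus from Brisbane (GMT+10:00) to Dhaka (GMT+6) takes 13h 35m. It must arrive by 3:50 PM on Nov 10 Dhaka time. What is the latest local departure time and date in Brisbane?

Target arrival in UTC: 3:50 PM − 6:00 = 9:50 AM on Nov 10.
Subtract 13 hours 35 minutes → departure 8:15 PM UTC on Nov 9.
Brisbane is UTC+10:00: 8:15 PM + 10:00 = 6:15 AM on Nov 10.

6:15 AM on November 10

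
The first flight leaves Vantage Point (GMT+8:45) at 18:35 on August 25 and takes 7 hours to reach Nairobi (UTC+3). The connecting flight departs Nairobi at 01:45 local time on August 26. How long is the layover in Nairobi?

5 hours 55 minutes

Convert departure to UTC: 18:35 − 8:45 = 09:50 UTC on Aug 25.
Add 7 hours flight time → 16:50 UTC.
Nairobi is UTC+3:00, so local arrival = 16:50 + 3:00 = 19:50 on Aug 25.
Layover = 01:45 − 19:50 (+1 day) = 5 hours 55 minutes.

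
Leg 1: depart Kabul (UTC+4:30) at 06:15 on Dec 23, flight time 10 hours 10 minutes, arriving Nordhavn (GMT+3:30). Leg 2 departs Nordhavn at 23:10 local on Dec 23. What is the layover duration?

Convert departure to UTC: 06:15 − 4:30 = 01:45 UTC on Dec 23.
Add 10 hours and 10 minutes flight time → 11:55 UTC.
Nordhavn is UTC+3:30, so local arrival = 11:55 + 3:30 = 15:25 on Dec 23.
Layover = 23:10 − 15:25 = 7 hours 45 minutes.

7 hours 45 minutes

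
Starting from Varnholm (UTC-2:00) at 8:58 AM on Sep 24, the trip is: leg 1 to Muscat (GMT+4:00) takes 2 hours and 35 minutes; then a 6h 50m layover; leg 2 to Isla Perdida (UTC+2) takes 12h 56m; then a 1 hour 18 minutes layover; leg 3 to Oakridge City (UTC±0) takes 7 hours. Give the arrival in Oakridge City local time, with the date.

5:37 PM on Sep 25

Convert departure to UTC: 8:58 AM + 2:00 = 10:58 AM UTC on Sep 24.
Add 2 hours and 35 minutes leg 1 → 1:33 PM UTC.
Add 6 hours 50 minutes layover in Muscat → 8:23 PM UTC.
Add 12 hours and 56 minutes leg 2 → 9:19 AM UTC (Sep 25).
Add 1 hour 18 minutes layover in Isla Perdida → 10:37 AM UTC.
Add 7 hours leg 3 → 5:37 PM UTC.
Oakridge City is UTC+0, so local arrival is the same: 5:37 PM on Sep 25.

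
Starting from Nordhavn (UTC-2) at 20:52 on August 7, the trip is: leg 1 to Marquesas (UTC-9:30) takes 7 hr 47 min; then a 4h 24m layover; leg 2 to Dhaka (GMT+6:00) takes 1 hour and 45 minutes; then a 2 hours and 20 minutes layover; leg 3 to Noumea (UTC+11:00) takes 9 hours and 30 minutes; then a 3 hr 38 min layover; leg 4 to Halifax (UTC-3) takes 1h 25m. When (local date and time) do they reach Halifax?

Convert departure to UTC: 20:52 + 2:00 = 22:52 UTC on Aug 7.
Add 7 hours and 47 minutes leg 1 → 06:39 UTC (Aug 8).
Add 4 hours and 24 minutes layover in Marquesas → 11:03 UTC.
Add 1 hour 45 minutes leg 2 → 12:48 UTC.
Add 2 hours and 20 minutes layover in Dhaka → 15:08 UTC.
Add 9 hours 30 minutes leg 3 → 00:38 UTC (Aug 9).
Add 3 hours and 38 minutes layover in Noumea → 04:16 UTC.
Add 1 hour and 25 minutes leg 4 → 05:41 UTC.
Halifax is UTC−3:00, so local arrival = 05:41 − 3:00 = 02:41 on Aug 9.

02:41 on August 9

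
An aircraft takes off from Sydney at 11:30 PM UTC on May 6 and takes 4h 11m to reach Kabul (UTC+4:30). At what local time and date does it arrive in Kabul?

Departure is given in UTC: 11:30 PM on May 6.
Add 4 hours and 11 minutes → 3:41 AM UTC (May 7).
Kabul is UTC+4:30: 3:41 AM + 4:30 = 8:11 AM on May 7.

8:11 AM on May 7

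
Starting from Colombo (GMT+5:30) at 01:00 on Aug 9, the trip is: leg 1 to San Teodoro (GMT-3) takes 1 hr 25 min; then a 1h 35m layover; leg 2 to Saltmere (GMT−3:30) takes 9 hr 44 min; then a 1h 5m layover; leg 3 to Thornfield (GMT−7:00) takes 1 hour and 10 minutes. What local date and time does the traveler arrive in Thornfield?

03:29 on Aug 9

Convert departure to UTC: 01:00 − 5:30 = 19:30 UTC on Aug 8.
Add 1 hour 25 minutes leg 1 → 20:55 UTC.
Add 1 hour and 35 minutes layover in San Teodoro → 22:30 UTC.
Add 9 hours 44 minutes leg 2 → 08:14 UTC (Aug 9).
Add 1 hour 5 minutes layover in Saltmere → 09:19 UTC.
Add 1 hour 10 minutes leg 3 → 10:29 UTC.
Thornfield is UTC−7:00, so local arrival = 10:29 − 7:00 = 03:29 on Aug 9.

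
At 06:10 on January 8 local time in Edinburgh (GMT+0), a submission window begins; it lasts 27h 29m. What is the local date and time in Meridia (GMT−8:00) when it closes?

Edinburgh is at UTC+0, so start is already 06:10 UTC on Jan 8.
Add 27 hours and 29 minutes duration → 09:39 UTC (Jan 9).
Meridia is UTC−8:00, so local end time = 09:39 − 8:00 = 01:39 on Jan 9.

01:39 on January 9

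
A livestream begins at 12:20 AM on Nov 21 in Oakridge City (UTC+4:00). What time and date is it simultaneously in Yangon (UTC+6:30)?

Yangon is 2:30 ahead of Oakridge City.
Shift by the zone difference: 12:20 AM + 2:30 = 2:50 AM on Nov 21 in Yangon.

2:50 AM on November 21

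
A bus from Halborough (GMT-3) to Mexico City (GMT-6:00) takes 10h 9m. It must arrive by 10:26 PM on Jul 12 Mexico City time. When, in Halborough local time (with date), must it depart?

Target arrival in UTC: 10:26 PM + 6:00 = 4:26 AM on Jul 13.
Subtract 10 hours 9 minutes → departure 6:17 PM UTC on Jul 12.
Halborough is UTC−3:00: 6:17 PM − 3:00 = 3:17 PM on Jul 12.

3:17 PM on July 12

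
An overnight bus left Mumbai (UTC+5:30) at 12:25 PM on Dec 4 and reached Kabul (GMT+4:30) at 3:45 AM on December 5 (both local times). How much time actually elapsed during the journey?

Kabul is 1:00 behind Mumbai.
Clock-face elapsed time (ignoring zones) is 15 hours 20 minutes.
Actual elapsed = 15 hours 20 minutes + 1:00 = 16 hours 20 minutes.

16 hours 20 minutes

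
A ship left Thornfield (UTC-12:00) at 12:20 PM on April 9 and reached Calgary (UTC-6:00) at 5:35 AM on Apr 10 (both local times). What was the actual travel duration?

Departure in UTC: 12:20 PM + 12:00 = 12:20 AM on Apr 10.
Arrival in UTC: 5:35 AM + 6:00 = 11:35 AM on Apr 10.
Elapsed = 11:35 AM − 12:20 AM = 11 hours 15 minutes.

11 hours 15 minutes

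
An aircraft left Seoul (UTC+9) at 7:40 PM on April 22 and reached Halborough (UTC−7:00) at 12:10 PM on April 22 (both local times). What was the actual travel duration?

8 hours 30 minutes

Departure in UTC: 7:40 PM − 9:00 = 10:40 AM on Apr 22.
Arrival in UTC: 12:10 PM + 7:00 = 7:10 PM on Apr 22.
Elapsed = 7:10 PM − 10:40 AM = 8 hours 30 minutes.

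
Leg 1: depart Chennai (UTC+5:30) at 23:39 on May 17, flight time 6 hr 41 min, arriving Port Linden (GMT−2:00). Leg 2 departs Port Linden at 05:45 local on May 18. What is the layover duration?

Convert departure to UTC: 23:39 − 5:30 = 18:09 UTC on May 17.
Add 6 hours 41 minutes flight time → 00:50 UTC (May 18).
Port Linden is UTC−2:00, so local arrival = 00:50 − 2:00 = 22:50 on May 17.
Layover = 05:45 − 22:50 (+1 day) = 6 hours 55 minutes.

6 hours 55 minutes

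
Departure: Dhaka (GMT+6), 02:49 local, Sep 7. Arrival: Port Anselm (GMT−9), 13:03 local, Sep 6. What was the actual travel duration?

1 hour 14 minutes

Departure in UTC: 02:49 − 6:00 = 20:49 on Sep 6.
Arrival in UTC: 13:03 + 9:00 = 22:03 on Sep 6.
Elapsed = 22:03 − 20:49 = 1 hour 14 minutes.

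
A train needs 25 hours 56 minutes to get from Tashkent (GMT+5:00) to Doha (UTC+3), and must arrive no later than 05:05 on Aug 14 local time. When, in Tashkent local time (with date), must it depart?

Target arrival in UTC: 05:05 − 3:00 = 02:05 on Aug 14.
Subtract 25 hours 56 minutes → departure 00:09 UTC on Aug 13.
Tashkent is UTC+5:00: 00:09 + 5:00 = 05:09 on Aug 13.

05:09 on August 13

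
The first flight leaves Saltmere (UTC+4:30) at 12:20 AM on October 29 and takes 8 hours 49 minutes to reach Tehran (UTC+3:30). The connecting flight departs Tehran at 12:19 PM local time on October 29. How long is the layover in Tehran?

Convert departure to UTC: 12:20 AM − 4:30 = 7:50 PM UTC on Oct 28.
Add 8 hours 49 minutes flight time → 4:39 AM UTC (Oct 29).
Tehran is UTC+3:30, so local arrival = 4:39 AM + 3:30 = 8:09 AM on Oct 29.
Layover = 12:19 PM − 8:09 AM = 4 hours 10 minutes.

4 hours 10 minutes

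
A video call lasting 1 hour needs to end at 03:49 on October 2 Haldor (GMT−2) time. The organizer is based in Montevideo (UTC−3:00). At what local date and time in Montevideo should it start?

01:49 on October 2

Target end time in UTC: 03:49 + 2:00 = 05:49 on Oct 2.
Subtract 1 hour → start 04:49 UTC on Oct 2.
Montevideo is UTC−3:00: 04:49 − 3:00 = 01:49 on Oct 2.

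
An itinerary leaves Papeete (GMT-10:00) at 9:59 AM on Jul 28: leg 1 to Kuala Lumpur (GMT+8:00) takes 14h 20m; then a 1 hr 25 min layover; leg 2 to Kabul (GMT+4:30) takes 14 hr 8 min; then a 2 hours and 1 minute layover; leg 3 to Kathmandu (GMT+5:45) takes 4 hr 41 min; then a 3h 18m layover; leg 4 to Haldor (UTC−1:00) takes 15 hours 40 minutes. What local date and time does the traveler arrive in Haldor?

2:32 AM on July 31

Convert departure to UTC: 9:59 AM + 10:00 = 7:59 PM UTC on Jul 28.
Add 14 hours and 20 minutes leg 1 → 10:19 AM UTC (Jul 29).
Add 1 hour 25 minutes layover in Kuala Lumpur → 11:44 AM UTC.
Add 14 hours 8 minutes leg 2 → 1:52 AM UTC (Jul 30).
Add 2 hours and 1 minute layover in Kabul → 3:53 AM UTC.
Add 4 hours and 41 minutes leg 3 → 8:34 AM UTC.
Add 3 hours and 18 minutes layover in Kathmandu → 11:52 AM UTC.
Add 15 hours 40 minutes leg 4 → 3:32 AM UTC (Jul 31).
Haldor is UTC−1:00, so local arrival = 3:32 AM − 1:00 = 2:32 AM on Jul 31.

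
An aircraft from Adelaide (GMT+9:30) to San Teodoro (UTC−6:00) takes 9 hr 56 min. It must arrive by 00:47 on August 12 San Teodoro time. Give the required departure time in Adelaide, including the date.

Target arrival in UTC: 00:47 + 6:00 = 06:47 on Aug 12.
Subtract 9 hours and 56 minutes → departure 20:51 UTC on Aug 11.
Adelaide is UTC+9:30: 20:51 + 9:30 = 06:21 on Aug 12.

06:21 on Aug 12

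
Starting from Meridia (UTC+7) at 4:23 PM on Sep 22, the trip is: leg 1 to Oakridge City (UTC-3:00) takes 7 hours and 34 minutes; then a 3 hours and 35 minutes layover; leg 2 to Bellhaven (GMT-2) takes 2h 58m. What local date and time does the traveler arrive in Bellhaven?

Convert departure to UTC: 4:23 PM − 7:00 = 9:23 AM UTC on Sep 22.
Add 7 hours and 34 minutes leg 1 → 4:57 PM UTC.
Add 3 hours 35 minutes layover in Oakridge City → 8:32 PM UTC.
Add 2 hours 58 minutes leg 2 → 11:30 PM UTC.
Bellhaven is UTC−2:00, so local arrival = 11:30 PM − 2:00 = 9:30 PM on Sep 22.

9:30 PM on September 22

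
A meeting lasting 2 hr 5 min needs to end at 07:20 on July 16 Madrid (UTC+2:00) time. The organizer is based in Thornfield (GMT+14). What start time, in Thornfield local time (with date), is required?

Target end time in UTC: 07:20 − 2:00 = 05:20 on Jul 16.
Subtract 2 hours 5 minutes → start 03:15 UTC on Jul 16.
Thornfield is UTC+14:00: 03:15 + 14:00 = 17:15 on Jul 16.

17:15 on Jul 16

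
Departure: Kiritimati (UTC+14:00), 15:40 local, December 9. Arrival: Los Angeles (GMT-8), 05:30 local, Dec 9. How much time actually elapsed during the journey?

Departure in UTC: 15:40 − 14:00 = 01:40 on Dec 9.
Arrival in UTC: 05:30 + 8:00 = 13:30 on Dec 9.
Elapsed = 13:30 − 01:40 = 11 hours 50 minutes.

11 hours 50 minutes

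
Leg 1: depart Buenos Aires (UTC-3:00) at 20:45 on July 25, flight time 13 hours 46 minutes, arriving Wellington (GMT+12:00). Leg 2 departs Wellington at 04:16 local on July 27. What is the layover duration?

Convert departure to UTC: 20:45 + 3:00 = 23:45 UTC on Jul 25.
Add 13 hours and 46 minutes flight time → 13:31 UTC (Jul 26).
Wellington is UTC+12:00, so local arrival = 13:31 + 12:00 = 01:31 on Jul 27.
Layover = 04:16 − 01:31 = 2 hours 45 minutes.

2 hours 45 minutes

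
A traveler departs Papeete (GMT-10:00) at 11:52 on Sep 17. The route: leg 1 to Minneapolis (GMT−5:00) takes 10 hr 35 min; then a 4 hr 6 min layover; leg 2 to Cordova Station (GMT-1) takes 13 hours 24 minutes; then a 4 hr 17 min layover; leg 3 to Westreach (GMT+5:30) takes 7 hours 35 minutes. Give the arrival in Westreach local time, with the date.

19:19 on September 19

Convert departure to UTC: 11:52 + 10:00 = 21:52 UTC on Sep 17.
Add 10 hours and 35 minutes leg 1 → 08:27 UTC (Sep 18).
Add 4 hours and 6 minutes layover in Minneapolis → 12:33 UTC.
Add 13 hours 24 minutes leg 2 → 01:57 UTC (Sep 19).
Add 4 hours and 17 minutes layover in Cordova Station → 06:14 UTC.
Add 7 hours 35 minutes leg 3 → 13:49 UTC.
Westreach is UTC+5:30, so local arrival = 13:49 + 5:30 = 19:19 on Sep 19.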